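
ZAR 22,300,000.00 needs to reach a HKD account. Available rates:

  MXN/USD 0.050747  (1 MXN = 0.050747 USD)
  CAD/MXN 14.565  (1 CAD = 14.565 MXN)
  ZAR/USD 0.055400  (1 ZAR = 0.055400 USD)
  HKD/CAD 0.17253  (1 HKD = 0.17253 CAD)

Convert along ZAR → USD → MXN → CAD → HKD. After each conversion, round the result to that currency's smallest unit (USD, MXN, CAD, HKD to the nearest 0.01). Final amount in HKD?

ZAR 22,300,000.00 × 0.055400 = USD 1,235,420.00
USD 1,235,420.00 ÷ 0.050747 = MXN 24,344,690.33
MXN 24,344,690.33 ÷ 14.565 = CAD 1,671,451.45
CAD 1,671,451.45 ÷ 0.17253 = HKD 9,687,888.77

HKD 9,687,888.77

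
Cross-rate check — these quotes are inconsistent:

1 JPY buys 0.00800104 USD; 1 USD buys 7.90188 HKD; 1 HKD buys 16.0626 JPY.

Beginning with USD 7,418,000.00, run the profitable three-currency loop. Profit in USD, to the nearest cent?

Profitable loop is USD → HKD → JPY → USD:
USD 7,418,000.00 × 7.90188 = HKD 58,616,145.84
HKD 58,616,145.84 × 16.0626 = JPY 941,527,704
JPY 941,527,704 × 0.00800104 = USD 7,533,200.82
Profit = USD 7,533,200.82 − USD 7,418,000.00

Profit: USD 115,200.82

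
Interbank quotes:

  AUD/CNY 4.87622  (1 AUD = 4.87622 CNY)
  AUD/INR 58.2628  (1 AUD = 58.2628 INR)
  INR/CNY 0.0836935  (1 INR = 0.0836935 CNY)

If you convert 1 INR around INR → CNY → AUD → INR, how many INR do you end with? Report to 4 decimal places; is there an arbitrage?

1.0000 (no arbitrage)

Around INR → CNY → AUD → INR: 1 × 0.0836935 ÷ 4.87622 × 58.2628 = 1.000000
Product ≈ 1 (deviation 0.000%, within rounding noise).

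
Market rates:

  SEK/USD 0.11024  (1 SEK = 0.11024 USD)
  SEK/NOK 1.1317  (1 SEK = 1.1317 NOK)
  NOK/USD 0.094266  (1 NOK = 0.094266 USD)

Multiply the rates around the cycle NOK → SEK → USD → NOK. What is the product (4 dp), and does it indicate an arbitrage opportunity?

Around NOK → SEK → USD → NOK: 1 ÷ 1.1317 × 0.11024 ÷ 0.094266 = 1.033363
Product > 1; profitable direction is NOK → SEK → USD → NOK.

1.0334 (arbitrage exists)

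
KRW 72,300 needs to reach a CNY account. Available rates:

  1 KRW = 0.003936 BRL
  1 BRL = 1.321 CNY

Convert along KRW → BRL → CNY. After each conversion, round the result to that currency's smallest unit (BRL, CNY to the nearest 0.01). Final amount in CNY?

CNY 375.92

KRW 72,300 × 0.003936 = BRL 284.57
BRL 284.57 × 1.321 = CNY 375.92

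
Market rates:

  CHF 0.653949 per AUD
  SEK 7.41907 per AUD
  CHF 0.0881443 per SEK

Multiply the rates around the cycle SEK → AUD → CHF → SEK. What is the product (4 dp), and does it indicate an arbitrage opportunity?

Around SEK → AUD → CHF → SEK: 1 ÷ 7.41907 × 0.653949 ÷ 0.0881443 = 1.000000
Product ≈ 1 (deviation 0.000%, within rounding noise).

1.0000 (no arbitrage)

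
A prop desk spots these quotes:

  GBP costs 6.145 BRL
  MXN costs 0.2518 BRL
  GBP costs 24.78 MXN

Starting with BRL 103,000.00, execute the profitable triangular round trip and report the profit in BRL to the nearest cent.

Profit: BRL 1,585.71

Profitable loop is BRL → GBP → MXN → BRL:
BRL 103,000.00 ÷ 6.145 = GBP 16,761.59
GBP 16,761.59 × 24.78 = MXN 415,352.32
MXN 415,352.32 × 0.2518 = BRL 104,585.71
Profit = BRL 104,585.71 − BRL 103,000.00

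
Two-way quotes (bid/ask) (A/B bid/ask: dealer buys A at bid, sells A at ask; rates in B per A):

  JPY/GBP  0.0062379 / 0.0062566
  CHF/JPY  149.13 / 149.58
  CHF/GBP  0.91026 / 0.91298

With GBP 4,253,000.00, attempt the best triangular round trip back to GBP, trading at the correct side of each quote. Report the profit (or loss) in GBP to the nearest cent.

Best loop GBP → CHF → JPY → GBP:
GBP 4,253,000.00 ÷ 0.91298 (buy CHF at ask) = CHF 4,658,371.49
CHF 4,658,371.49 × 149.13 (sell CHF at bid) = JPY 694,702,940
JPY 694,702,940 × 0.0062379 (sell JPY at bid) = GBP 4,333,487.47

Net profit: GBP 80,487.47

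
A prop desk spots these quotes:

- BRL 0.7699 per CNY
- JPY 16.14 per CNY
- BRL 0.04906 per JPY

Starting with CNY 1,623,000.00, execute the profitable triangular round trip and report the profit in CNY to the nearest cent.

Profit: CNY 46,226.51

Profitable loop is CNY → JPY → BRL → CNY:
CNY 1,623,000.00 × 16.14 = JPY 26,195,220
JPY 26,195,220 × 0.04906 = BRL 1,285,137.49
BRL 1,285,137.49 ÷ 0.7699 = CNY 1,669,226.51
Profit = CNY 1,669,226.51 − CNY 1,623,000.00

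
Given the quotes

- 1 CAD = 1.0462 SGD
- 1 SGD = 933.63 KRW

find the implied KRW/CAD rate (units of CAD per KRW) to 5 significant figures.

1 KRW ÷ 933.63 = 0.00107109 SGD
0.00107109 SGD ÷ 1.0462 = 0.00102379 CAD

KRW/CAD = 0.0010238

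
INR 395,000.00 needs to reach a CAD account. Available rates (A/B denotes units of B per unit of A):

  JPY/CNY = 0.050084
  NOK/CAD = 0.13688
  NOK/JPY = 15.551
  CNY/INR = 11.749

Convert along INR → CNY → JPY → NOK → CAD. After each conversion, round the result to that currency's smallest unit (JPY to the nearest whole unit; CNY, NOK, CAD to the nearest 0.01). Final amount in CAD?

INR 395,000.00 ÷ 11.749 = CNY 33,619.88
CNY 33,619.88 ÷ 0.050084 = JPY 671,270
JPY 671,270 ÷ 15.551 = NOK 43,165.71
NOK 43,165.71 × 0.13688 = CAD 5,908.52

CAD 5,908.52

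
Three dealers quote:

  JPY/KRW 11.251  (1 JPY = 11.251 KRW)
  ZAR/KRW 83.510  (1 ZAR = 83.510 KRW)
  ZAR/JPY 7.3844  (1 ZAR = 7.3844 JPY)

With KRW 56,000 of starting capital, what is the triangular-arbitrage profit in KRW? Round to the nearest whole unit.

Profitable loop is KRW → JPY → ZAR → KRW:
KRW 56,000 ÷ 11.251 = JPY 4,977
JPY 4,977 ÷ 7.3844 = ZAR 674.03
ZAR 674.03 × 83.510 = KRW 56,289
Profit = KRW 56,289 − KRW 56,000

Profit: KRW 289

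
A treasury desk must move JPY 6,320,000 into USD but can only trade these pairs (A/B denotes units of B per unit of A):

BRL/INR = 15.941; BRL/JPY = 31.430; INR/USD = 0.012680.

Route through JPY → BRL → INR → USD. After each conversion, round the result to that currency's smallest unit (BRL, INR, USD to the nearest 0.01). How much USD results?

USD 40,645.04

JPY 6,320,000 ÷ 31.430 = BRL 201,081.77
BRL 201,081.77 × 15.941 = INR 3,205,444.50
INR 3,205,444.50 × 0.012680 = USD 40,645.04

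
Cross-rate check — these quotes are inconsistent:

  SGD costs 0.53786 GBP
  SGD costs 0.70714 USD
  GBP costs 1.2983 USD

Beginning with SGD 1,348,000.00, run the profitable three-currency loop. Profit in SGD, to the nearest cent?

Profit: SGD 17,057.65

Profitable loop is SGD → USD → GBP → SGD:
SGD 1,348,000.00 × 0.70714 = USD 953,224.72
USD 953,224.72 ÷ 1.2983 = GBP 734,209.91
GBP 734,209.91 ÷ 0.53786 = SGD 1,365,057.65
Profit = SGD 1,365,057.65 − SGD 1,348,000.00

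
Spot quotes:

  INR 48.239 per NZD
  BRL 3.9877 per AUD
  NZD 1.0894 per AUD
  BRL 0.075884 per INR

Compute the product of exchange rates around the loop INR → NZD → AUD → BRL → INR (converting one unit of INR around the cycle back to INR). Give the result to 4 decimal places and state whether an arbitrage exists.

1.0000 (no arbitrage)

Around INR → NZD → AUD → BRL → INR: 1 ÷ 48.239 ÷ 1.0894 × 3.9877 ÷ 0.075884 = 0.999969
Product ≈ 1 (deviation 0.003%, within rounding noise).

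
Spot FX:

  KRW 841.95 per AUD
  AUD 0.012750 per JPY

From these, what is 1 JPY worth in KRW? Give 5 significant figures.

JPY/KRW = 10.735

1 JPY × 0.012750 = 0.01275 AUD
0.01275 AUD × 841.95 = 10.7349 KRW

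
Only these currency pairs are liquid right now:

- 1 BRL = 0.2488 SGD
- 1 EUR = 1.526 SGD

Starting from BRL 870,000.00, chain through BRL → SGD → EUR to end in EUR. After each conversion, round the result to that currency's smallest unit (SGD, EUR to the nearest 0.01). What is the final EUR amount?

BRL 870,000.00 × 0.2488 = SGD 216,456.00
SGD 216,456.00 ÷ 1.526 = EUR 141,845.35

EUR 141,845.35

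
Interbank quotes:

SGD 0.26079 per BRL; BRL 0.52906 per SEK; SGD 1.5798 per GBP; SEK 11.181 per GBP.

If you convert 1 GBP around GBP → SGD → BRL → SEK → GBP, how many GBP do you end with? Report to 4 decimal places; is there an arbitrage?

1.0241 (arbitrage exists)

Around GBP → SGD → BRL → SEK → GBP: 1 × 1.5798 ÷ 0.26079 ÷ 0.52906 ÷ 11.181 = 1.024060
Product > 1; profitable direction is GBP → SGD → BRL → SEK → GBP.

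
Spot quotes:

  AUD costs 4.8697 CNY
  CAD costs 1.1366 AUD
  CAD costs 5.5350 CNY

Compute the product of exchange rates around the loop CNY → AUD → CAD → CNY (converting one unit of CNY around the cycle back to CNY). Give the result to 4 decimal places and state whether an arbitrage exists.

Around CNY → AUD → CAD → CNY: 1 ÷ 4.8697 ÷ 1.1366 × 5.5350 = 1.000018
Product ≈ 1 (deviation 0.002%, within rounding noise).

1.0000 (no arbitrage)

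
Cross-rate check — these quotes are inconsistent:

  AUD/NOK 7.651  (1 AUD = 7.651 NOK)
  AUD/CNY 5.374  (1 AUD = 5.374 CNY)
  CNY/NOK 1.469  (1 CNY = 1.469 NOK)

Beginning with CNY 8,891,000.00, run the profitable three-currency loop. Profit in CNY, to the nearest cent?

Profitable loop is CNY → NOK → AUD → CNY:
CNY 8,891,000.00 × 1.469 = NOK 13,060,879.00
NOK 13,060,879.00 ÷ 7.651 = AUD 1,707,081.30
AUD 1,707,081.30 × 5.374 = CNY 9,173,854.89
Profit = CNY 9,173,854.89 − CNY 8,891,000.00

Profit: CNY 282,854.89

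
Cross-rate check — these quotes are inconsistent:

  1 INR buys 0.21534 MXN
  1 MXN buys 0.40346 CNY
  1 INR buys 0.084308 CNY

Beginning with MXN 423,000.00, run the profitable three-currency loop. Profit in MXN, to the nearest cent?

Profit: MXN 12,909.94

Profitable loop is MXN → CNY → INR → MXN:
MXN 423,000.00 × 0.40346 = CNY 170,663.58
CNY 170,663.58 ÷ 0.084308 = INR 2,024,286.90
INR 2,024,286.90 × 0.21534 = MXN 435,909.94
Profit = MXN 435,909.94 − MXN 423,000.00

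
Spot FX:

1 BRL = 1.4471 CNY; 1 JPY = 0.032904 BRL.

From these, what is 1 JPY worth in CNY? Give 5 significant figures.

JPY/CNY = 0.047615

1 JPY × 0.032904 = 0.032904 BRL
0.032904 BRL × 1.4471 = 0.0476154 CNY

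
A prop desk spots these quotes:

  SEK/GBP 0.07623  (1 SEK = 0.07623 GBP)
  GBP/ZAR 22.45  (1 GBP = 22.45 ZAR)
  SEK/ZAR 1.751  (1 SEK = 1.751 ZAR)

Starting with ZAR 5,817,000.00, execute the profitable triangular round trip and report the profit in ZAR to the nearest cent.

Profit: ZAR 134,726.21

Profitable loop is ZAR → GBP → SEK → ZAR:
ZAR 5,817,000.00 ÷ 22.45 = GBP 259,109.13
GBP 259,109.13 ÷ 0.07623 = SEK 3,399,044.10
SEK 3,399,044.10 × 1.751 = ZAR 5,951,726.21
Profit = ZAR 5,951,726.21 − ZAR 5,817,000.00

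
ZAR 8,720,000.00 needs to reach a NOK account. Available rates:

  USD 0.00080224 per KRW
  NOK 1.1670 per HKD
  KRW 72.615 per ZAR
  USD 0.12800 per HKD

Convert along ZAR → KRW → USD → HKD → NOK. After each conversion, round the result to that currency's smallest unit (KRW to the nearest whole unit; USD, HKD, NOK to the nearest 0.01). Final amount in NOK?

ZAR 8,720,000.00 × 72.615 = KRW 633,202,800
KRW 633,202,800 × 0.00080224 = USD 507,980.61
USD 507,980.61 ÷ 0.12800 = HKD 3,968,598.52
HKD 3,968,598.52 × 1.1670 = NOK 4,631,354.47

NOK 4,631,354.47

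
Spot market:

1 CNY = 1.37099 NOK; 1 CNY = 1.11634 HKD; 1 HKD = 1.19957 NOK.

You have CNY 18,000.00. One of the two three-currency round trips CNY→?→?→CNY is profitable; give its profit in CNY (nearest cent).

Profit: CNY 428.28

Profitable loop is CNY → NOK → HKD → CNY:
CNY 18,000.00 × 1.37099 = NOK 24,677.82
NOK 24,677.82 ÷ 1.19957 = HKD 20,572.22
HKD 20,572.22 ÷ 1.11634 = CNY 18,428.28
Profit = CNY 18,428.28 − CNY 18,000.00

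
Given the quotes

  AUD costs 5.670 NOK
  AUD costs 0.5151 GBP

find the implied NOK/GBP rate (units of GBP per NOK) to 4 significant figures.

NOK/GBP = 0.09085

1 NOK ÷ 5.670 = 0.176367 AUD
0.176367 AUD × 0.5151 = 0.0908466 GBP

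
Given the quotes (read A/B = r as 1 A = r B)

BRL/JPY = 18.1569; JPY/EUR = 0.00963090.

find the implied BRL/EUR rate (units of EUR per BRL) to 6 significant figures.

BRL/EUR = 0.174867

1 BRL × 18.1569 = 18.1569 JPY
18.1569 JPY × 0.00963090 = 0.174867 EUR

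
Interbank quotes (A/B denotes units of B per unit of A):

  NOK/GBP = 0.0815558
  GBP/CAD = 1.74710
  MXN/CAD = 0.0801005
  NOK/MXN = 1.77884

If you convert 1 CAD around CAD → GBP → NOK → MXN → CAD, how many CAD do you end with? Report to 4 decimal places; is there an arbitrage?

1.0000 (no arbitrage)

Around CAD → GBP → NOK → MXN → CAD: 1 ÷ 1.74710 ÷ 0.0815558 × 1.77884 × 0.0801005 = 0.999999
Product ≈ 1 (deviation 0.000%, within rounding noise).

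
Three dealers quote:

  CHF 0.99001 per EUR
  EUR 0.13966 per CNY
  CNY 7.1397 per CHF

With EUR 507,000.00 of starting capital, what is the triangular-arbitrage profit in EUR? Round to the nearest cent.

Profitable loop is EUR → CNY → CHF → EUR:
EUR 507,000.00 ÷ 0.13966 = CNY 3,630,244.88
CNY 3,630,244.88 ÷ 7.1397 = CHF 508,459.02
CHF 508,459.02 ÷ 0.99001 = EUR 513,589.78
Profit = EUR 513,589.78 − EUR 507,000.00

Profit: EUR 6,589.78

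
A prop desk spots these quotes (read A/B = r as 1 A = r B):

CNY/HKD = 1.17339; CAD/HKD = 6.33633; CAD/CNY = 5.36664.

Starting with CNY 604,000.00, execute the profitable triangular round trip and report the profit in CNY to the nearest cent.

Profitable loop is CNY → CAD → HKD → CNY:
CNY 604,000.00 ÷ 5.36664 = CAD 112,547.14
CAD 112,547.14 × 6.33633 = HKD 713,135.84
HKD 713,135.84 ÷ 1.17339 = CNY 607,756.87
Profit = CNY 607,756.87 − CNY 604,000.00

Profit: CNY 3,756.87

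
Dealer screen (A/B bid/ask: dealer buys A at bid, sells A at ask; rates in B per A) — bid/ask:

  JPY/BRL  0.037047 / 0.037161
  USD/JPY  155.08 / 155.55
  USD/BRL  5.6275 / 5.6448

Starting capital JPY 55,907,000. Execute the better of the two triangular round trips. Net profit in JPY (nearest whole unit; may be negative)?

Net profit: JPY 994,861

Best loop JPY → BRL → USD → JPY:
JPY 55,907,000 × 0.037047 (sell JPY at bid) = BRL 2,071,186.63
BRL 2,071,186.63 ÷ 5.6448 (buy USD at ask) = USD 366,919.40
USD 366,919.40 × 155.08 (sell USD at bid) = JPY 56,901,861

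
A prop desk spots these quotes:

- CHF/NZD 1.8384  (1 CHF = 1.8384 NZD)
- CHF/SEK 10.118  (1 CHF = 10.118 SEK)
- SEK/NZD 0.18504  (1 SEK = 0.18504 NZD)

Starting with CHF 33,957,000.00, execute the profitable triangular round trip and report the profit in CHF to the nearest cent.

Profit: CHF 624,959.52

Profitable loop is CHF → SEK → NZD → CHF:
CHF 33,957,000.00 × 10.118 = SEK 343,576,926.00
SEK 343,576,926.00 × 0.18504 = NZD 63,575,474.39
NZD 63,575,474.39 ÷ 1.8384 = CHF 34,581,959.52
Profit = CHF 34,581,959.52 − CHF 33,957,000.00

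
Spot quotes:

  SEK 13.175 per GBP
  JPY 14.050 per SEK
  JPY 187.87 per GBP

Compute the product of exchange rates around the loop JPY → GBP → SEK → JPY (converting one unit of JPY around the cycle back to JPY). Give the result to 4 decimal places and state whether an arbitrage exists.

Around JPY → GBP → SEK → JPY: 1 ÷ 187.87 × 13.175 × 14.050 = 0.985302
Product < 1; profitable direction is JPY → SEK → GBP → JPY.

0.9853 (arbitrage exists)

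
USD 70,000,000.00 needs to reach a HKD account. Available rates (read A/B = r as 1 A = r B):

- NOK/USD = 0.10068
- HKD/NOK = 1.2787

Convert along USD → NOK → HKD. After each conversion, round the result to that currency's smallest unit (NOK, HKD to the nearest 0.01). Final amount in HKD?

USD 70,000,000.00 ÷ 0.10068 = NOK 695,272,149.38
NOK 695,272,149.38 ÷ 1.2787 = HKD 543,733,596.14

HKD 543,733,596.14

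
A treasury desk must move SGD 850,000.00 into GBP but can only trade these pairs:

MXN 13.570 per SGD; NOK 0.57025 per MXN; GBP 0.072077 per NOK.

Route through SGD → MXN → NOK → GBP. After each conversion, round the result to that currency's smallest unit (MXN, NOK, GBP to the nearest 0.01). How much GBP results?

SGD 850,000.00 × 13.570 = MXN 11,534,500.00
MXN 11,534,500.00 × 0.57025 = NOK 6,577,548.62
NOK 6,577,548.62 × 0.072077 = GBP 474,089.97

GBP 474,089.97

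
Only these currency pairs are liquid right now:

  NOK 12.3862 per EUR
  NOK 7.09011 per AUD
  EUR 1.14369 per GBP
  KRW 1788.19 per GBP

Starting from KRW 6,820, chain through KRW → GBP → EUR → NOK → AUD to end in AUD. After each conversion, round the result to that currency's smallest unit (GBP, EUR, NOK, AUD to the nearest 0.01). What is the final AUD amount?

AUD 7.62

KRW 6,820 ÷ 1788.19 = GBP 3.81
GBP 3.81 × 1.14369 = EUR 4.36
EUR 4.36 × 12.3862 = NOK 54.00
NOK 54.00 ÷ 7.09011 = AUD 7.62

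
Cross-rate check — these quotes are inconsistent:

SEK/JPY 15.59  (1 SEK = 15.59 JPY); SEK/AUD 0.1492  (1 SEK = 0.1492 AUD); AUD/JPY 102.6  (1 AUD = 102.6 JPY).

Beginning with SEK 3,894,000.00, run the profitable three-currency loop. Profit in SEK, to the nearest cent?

Profit: SEK 71,754.98

Profitable loop is SEK → JPY → AUD → SEK:
SEK 3,894,000.00 × 15.59 = JPY 60,707,460
JPY 60,707,460 ÷ 102.6 = AUD 591,690.64
AUD 591,690.64 ÷ 0.1492 = SEK 3,965,754.98
Profit = SEK 3,965,754.98 − SEK 3,894,000.00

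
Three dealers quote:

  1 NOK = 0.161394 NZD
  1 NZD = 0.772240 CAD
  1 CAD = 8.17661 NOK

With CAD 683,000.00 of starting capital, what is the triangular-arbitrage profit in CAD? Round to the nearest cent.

Profit: CAD 13,039.15

Profitable loop is CAD → NOK → NZD → CAD:
CAD 683,000.00 × 8.17661 = NOK 5,584,624.63
NOK 5,584,624.63 × 0.161394 = NZD 901,324.91
NZD 901,324.91 × 0.772240 = CAD 696,039.15
Profit = CAD 696,039.15 − CAD 683,000.00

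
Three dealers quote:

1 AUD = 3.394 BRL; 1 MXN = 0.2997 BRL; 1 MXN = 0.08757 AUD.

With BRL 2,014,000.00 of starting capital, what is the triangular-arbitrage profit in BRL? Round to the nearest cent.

Profit: BRL 16,855.49

Profitable loop is BRL → AUD → MXN → BRL:
BRL 2,014,000.00 ÷ 3.394 = AUD 593,400.12
AUD 593,400.12 ÷ 0.08757 = MXN 6,776,294.60
MXN 6,776,294.60 × 0.2997 = BRL 2,030,855.49
Profit = BRL 2,030,855.49 − BRL 2,014,000.00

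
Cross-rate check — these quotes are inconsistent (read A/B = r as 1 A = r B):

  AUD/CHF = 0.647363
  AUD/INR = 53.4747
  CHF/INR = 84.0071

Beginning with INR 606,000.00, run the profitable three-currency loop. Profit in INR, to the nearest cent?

Profitable loop is INR → AUD → CHF → INR:
INR 606,000.00 ÷ 53.4747 = AUD 11,332.46
AUD 11,332.46 × 0.647363 = CHF 7,336.22
CHF 7,336.22 × 84.0071 = INR 616,294.28
Profit = INR 616,294.28 − INR 606,000.00

Profit: INR 10,294.28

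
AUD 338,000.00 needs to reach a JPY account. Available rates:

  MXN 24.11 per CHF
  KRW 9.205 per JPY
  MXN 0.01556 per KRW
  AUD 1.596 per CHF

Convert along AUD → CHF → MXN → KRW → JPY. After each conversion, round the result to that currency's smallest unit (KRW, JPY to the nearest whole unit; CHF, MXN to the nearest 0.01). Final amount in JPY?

JPY 35,649,024

AUD 338,000.00 ÷ 1.596 = CHF 211,779.45
CHF 211,779.45 × 24.11 = MXN 5,106,002.54
MXN 5,106,002.54 ÷ 0.01556 = KRW 328,149,263
KRW 328,149,263 ÷ 9.205 = JPY 35,649,024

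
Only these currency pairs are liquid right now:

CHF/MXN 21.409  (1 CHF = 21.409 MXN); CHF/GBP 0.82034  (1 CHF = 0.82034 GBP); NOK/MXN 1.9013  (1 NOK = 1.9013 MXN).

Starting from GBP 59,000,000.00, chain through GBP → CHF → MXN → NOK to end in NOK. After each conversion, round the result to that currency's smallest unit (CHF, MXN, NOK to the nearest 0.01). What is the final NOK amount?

GBP 59,000,000.00 ÷ 0.82034 = CHF 71,921,398.44
CHF 71,921,398.44 × 21.409 = MXN 1,539,765,219.20
MXN 1,539,765,219.20 ÷ 1.9013 = NOK 809,848,639.98

NOK 809,848,639.98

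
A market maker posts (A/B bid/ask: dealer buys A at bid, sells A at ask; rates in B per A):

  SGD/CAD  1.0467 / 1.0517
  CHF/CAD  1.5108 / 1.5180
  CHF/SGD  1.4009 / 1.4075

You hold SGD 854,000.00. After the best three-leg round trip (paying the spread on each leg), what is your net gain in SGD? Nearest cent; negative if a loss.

Best loop SGD → CHF → CAD → SGD:
SGD 854,000.00 ÷ 1.4075 (buy CHF at ask) = CHF 606,749.56
CHF 606,749.56 × 1.5108 (sell CHF at bid) = CAD 916,677.23
CAD 916,677.23 ÷ 1.0517 (buy SGD at ask) = SGD 871,614.75

Net profit: SGD 17,614.75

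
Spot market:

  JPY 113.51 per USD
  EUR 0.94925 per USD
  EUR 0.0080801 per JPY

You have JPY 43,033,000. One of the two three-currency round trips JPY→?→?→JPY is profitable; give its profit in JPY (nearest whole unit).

Profit: JPY 1,505,068

Profitable loop is JPY → USD → EUR → JPY:
JPY 43,033,000 ÷ 113.51 = USD 379,111.97
USD 379,111.97 × 0.94925 = EUR 359,872.04
EUR 359,872.04 ÷ 0.0080801 = JPY 44,538,068
Profit = JPY 44,538,068 − JPY 43,033,000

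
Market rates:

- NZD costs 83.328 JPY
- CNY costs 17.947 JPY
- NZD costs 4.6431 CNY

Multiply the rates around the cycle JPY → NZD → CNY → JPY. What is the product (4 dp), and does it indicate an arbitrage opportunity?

1.0000 (no arbitrage)

Around JPY → NZD → CNY → JPY: 1 ÷ 83.328 × 4.6431 × 17.947 = 1.000021
Product ≈ 1 (deviation 0.002%, within rounding noise).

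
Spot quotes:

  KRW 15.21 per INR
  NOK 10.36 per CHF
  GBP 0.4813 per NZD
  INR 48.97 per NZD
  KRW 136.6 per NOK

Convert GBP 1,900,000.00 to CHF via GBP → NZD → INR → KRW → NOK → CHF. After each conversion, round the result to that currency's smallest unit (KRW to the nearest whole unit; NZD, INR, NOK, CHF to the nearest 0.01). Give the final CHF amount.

CHF 2,077,718.00

GBP 1,900,000.00 ÷ 0.4813 = NZD 3,947,641.80
NZD 3,947,641.80 × 48.97 = INR 193,316,018.95
INR 193,316,018.95 × 15.21 = KRW 2,940,336,648
KRW 2,940,336,648 ÷ 136.6 = NOK 21,525,158.48
NOK 21,525,158.48 ÷ 10.36 = CHF 2,077,718.00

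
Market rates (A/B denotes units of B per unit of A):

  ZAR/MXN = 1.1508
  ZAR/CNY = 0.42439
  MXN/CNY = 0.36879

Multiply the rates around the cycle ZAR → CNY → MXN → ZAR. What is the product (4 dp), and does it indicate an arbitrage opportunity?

Around ZAR → CNY → MXN → ZAR: 1 × 0.42439 ÷ 0.36879 ÷ 1.1508 = 0.999968
Product ≈ 1 (deviation 0.003%, within rounding noise).

1.0000 (no arbitrage)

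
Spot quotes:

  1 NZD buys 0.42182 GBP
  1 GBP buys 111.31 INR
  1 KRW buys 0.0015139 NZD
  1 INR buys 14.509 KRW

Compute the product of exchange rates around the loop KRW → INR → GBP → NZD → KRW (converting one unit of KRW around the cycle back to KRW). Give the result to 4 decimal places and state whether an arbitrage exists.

0.9696 (arbitrage exists)

Around KRW → INR → GBP → NZD → KRW: 1 ÷ 14.509 ÷ 111.31 ÷ 0.42182 ÷ 0.0015139 = 0.969625
Product < 1; profitable direction is KRW → NZD → GBP → INR → KRW.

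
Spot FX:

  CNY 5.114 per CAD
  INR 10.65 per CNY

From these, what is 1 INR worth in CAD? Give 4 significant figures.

1 INR ÷ 10.65 = 0.0938967 CNY
0.0938967 CNY ÷ 5.114 = 0.0183607 CAD

INR/CAD = 0.01836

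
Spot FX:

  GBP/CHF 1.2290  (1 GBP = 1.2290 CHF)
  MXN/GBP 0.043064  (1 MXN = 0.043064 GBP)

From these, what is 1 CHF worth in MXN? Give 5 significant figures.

CHF/MXN = 18.894

1 CHF ÷ 1.2290 = 0.81367 GBP
0.81367 GBP ÷ 0.043064 = 18.8944 MXN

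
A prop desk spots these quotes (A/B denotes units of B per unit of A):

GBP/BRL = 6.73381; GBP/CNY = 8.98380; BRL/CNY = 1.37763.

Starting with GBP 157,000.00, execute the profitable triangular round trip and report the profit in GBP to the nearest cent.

Profitable loop is GBP → BRL → CNY → GBP:
GBP 157,000.00 × 6.73381 = BRL 1,057,208.17
BRL 1,057,208.17 × 1.37763 = CNY 1,456,441.69
CNY 1,456,441.69 ÷ 8.98380 = GBP 162,118.67
Profit = GBP 162,118.67 − GBP 157,000.00

Profit: GBP 5,118.67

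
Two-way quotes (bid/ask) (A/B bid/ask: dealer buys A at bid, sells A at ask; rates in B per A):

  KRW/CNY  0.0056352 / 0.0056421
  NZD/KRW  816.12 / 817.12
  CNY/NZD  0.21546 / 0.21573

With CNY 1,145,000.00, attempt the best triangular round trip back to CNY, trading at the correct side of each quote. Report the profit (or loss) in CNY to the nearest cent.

Net profit: CNY 6,246.50

Best loop CNY → KRW → NZD → CNY:
CNY 1,145,000.00 ÷ 0.0056421 (buy KRW at ask) = KRW 202,938,622
KRW 202,938,622 ÷ 817.12 (buy NZD at ask) = NZD 248,358.41
NZD 248,358.41 ÷ 0.21573 (buy CNY at ask) = CNY 1,151,246.50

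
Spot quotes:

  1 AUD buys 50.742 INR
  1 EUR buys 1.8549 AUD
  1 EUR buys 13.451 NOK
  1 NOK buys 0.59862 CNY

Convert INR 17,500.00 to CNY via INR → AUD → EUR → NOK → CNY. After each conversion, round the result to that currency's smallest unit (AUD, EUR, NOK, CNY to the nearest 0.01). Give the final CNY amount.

CNY 1,497.11

INR 17,500.00 ÷ 50.742 = AUD 344.88
AUD 344.88 ÷ 1.8549 = EUR 185.93
EUR 185.93 × 13.451 = NOK 2,500.94
NOK 2,500.94 × 0.59862 = CNY 1,497.11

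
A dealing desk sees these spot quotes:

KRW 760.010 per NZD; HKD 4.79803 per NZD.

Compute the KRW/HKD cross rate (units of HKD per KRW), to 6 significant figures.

KRW/HKD = 0.00631311

1 KRW ÷ 760.010 = 0.00131577 NZD
0.00131577 NZD × 4.79803 = 0.00631311 HKD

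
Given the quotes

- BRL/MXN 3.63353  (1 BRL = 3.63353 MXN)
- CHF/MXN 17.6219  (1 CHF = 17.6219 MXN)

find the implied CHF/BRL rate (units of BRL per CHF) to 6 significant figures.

1 CHF × 17.6219 = 17.6219 MXN
17.6219 MXN ÷ 3.63353 = 4.8498 BRL

CHF/BRL = 4.84980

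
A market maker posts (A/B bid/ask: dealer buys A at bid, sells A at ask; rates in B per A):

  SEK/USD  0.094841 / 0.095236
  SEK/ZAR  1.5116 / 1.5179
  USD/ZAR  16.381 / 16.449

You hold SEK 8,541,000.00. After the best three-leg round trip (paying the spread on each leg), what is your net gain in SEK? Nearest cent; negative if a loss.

Net profit: SEK 200,824.75

Best loop SEK → USD → ZAR → SEK:
SEK 8,541,000.00 × 0.094841 (sell SEK at bid) = USD 810,036.98
USD 810,036.98 × 16.381 (sell USD at bid) = ZAR 13,269,215.79
ZAR 13,269,215.79 ÷ 1.5179 (buy SEK at ask) = SEK 8,741,824.75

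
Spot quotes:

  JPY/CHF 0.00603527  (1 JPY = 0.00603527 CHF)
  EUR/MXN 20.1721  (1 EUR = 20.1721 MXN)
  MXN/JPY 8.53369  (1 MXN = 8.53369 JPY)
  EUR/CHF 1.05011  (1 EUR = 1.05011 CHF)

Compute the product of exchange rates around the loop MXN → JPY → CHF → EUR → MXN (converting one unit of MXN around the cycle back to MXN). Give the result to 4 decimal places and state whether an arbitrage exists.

Around MXN → JPY → CHF → EUR → MXN: 1 × 8.53369 × 0.00603527 ÷ 1.05011 × 20.1721 = 0.989350
Product < 1; profitable direction is MXN → EUR → CHF → JPY → MXN.

0.9893 (arbitrage exists)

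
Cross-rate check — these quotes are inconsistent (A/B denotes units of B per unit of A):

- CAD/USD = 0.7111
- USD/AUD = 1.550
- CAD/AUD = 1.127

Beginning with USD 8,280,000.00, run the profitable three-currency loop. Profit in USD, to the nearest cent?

Profit: USD 186,265.35

Profitable loop is USD → CAD → AUD → USD:
USD 8,280,000.00 ÷ 0.7111 = CAD 11,643,931.94
CAD 11,643,931.94 × 1.127 = AUD 13,122,711.29
AUD 13,122,711.29 ÷ 1.550 = USD 8,466,265.35
Profit = USD 8,466,265.35 − USD 8,280,000.00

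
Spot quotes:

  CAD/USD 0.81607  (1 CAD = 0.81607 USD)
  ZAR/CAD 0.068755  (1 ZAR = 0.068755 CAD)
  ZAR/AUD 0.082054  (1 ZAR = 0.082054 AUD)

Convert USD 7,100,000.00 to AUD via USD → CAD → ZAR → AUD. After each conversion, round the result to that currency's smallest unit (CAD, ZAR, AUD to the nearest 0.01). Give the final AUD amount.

AUD 10,383,084.94

USD 7,100,000.00 ÷ 0.81607 = CAD 8,700,234.05
CAD 8,700,234.05 ÷ 0.068755 = ZAR 126,539,656.03
ZAR 126,539,656.03 × 0.082054 = AUD 10,383,084.94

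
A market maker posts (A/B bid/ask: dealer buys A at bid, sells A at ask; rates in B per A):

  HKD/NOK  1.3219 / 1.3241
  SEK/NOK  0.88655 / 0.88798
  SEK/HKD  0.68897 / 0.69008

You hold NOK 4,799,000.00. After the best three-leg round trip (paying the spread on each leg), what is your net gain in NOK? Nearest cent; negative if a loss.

Net profit: NOK 123,055.20

Best loop NOK → SEK → HKD → NOK:
NOK 4,799,000.00 ÷ 0.88798 (buy SEK at ask) = SEK 5,404,401.00
SEK 5,404,401.00 × 0.68897 (sell SEK at bid) = HKD 3,723,470.16
HKD 3,723,470.16 × 1.3219 (sell HKD at bid) = NOK 4,922,055.20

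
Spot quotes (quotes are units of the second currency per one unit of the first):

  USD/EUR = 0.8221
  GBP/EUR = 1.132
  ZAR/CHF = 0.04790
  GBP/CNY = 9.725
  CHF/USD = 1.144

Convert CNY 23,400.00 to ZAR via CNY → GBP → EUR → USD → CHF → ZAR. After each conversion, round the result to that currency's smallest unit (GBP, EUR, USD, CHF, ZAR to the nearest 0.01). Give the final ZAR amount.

ZAR 60,462.42

CNY 23,400.00 ÷ 9.725 = GBP 2,406.17
GBP 2,406.17 × 1.132 = EUR 2,723.78
EUR 2,723.78 ÷ 0.8221 = USD 3,313.20
USD 3,313.20 ÷ 1.144 = CHF 2,896.15
CHF 2,896.15 ÷ 0.04790 = ZAR 60,462.42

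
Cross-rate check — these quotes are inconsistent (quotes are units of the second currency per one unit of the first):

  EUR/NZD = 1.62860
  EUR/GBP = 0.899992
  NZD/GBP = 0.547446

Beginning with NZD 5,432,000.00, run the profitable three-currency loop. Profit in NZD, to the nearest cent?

Profit: NZD 51,308.65

Profitable loop is NZD → EUR → GBP → NZD:
NZD 5,432,000.00 ÷ 1.62860 = EUR 3,335,380.08
EUR 3,335,380.08 × 0.899992 = GBP 3,001,815.39
GBP 3,001,815.39 ÷ 0.547446 = NZD 5,483,308.65
Profit = NZD 5,483,308.65 − NZD 5,432,000.00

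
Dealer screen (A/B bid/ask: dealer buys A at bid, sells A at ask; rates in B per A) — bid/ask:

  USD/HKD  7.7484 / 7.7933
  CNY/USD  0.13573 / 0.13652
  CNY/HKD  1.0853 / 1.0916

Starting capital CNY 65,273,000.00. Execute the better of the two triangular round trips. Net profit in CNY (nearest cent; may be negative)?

Best loop CNY → HKD → USD → CNY:
CNY 65,273,000.00 × 1.0853 (sell CNY at bid) = HKD 70,840,786.90
HKD 70,840,786.90 ÷ 7.7933 (buy USD at ask) = USD 9,089,960.21
USD 9,089,960.21 ÷ 0.13652 (buy CNY at ask) = CNY 66,583,359.28

Net profit: CNY 1,310,359.28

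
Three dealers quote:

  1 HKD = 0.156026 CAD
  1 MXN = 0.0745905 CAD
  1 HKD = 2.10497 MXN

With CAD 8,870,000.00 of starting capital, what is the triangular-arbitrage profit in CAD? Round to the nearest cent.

Profit: CAD 55,983.39

Profitable loop is CAD → HKD → MXN → CAD:
CAD 8,870,000.00 ÷ 0.156026 = HKD 56,849,499.44
HKD 56,849,499.44 × 2.10497 = MXN 119,666,490.84
MXN 119,666,490.84 × 0.0745905 = CAD 8,925,983.39
Profit = CAD 8,925,983.39 − CAD 8,870,000.00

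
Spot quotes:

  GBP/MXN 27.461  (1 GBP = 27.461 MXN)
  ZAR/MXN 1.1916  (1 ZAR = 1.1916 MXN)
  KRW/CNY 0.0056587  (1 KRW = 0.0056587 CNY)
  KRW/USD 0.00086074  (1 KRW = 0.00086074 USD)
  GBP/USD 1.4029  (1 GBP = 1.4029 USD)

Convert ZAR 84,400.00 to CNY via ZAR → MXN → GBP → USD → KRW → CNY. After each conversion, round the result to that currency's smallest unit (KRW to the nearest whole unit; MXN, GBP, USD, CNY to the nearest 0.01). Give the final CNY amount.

ZAR 84,400.00 × 1.1916 = MXN 100,571.04
MXN 100,571.04 ÷ 27.461 = GBP 3,662.32
GBP 3,662.32 × 1.4029 = USD 5,137.87
USD 5,137.87 ÷ 0.00086074 = KRW 5,969,131
KRW 5,969,131 × 0.0056587 = CNY 33,777.52

CNY 33,777.52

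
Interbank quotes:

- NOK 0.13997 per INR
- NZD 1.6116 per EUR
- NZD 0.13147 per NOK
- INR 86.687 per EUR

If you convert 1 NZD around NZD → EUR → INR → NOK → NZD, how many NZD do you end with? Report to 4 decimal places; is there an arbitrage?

0.9898 (arbitrage exists)

Around NZD → EUR → INR → NOK → NZD: 1 ÷ 1.6116 × 86.687 × 0.13997 × 0.13147 = 0.989825
Product < 1; profitable direction is NZD → NOK → INR → EUR → NZD.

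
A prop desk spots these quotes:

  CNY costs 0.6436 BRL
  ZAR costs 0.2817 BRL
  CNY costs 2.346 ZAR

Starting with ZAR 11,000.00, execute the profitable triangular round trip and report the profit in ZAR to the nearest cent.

Profit: ZAR 295.14

Profitable loop is ZAR → BRL → CNY → ZAR:
ZAR 11,000.00 × 0.2817 = BRL 3,098.70
BRL 3,098.70 ÷ 0.6436 = CNY 4,814.64
CNY 4,814.64 × 2.346 = ZAR 11,295.14
Profit = ZAR 11,295.14 − ZAR 11,000.00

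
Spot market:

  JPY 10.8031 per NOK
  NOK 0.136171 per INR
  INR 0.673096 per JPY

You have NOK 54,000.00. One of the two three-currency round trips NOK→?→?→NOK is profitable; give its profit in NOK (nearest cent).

Profitable loop is NOK → INR → JPY → NOK:
NOK 54,000.00 ÷ 0.136171 = INR 396,560.21
INR 396,560.21 ÷ 0.673096 = JPY 589,158
JPY 589,158 ÷ 10.8031 = NOK 54,536.06
Profit = NOK 54,536.06 − NOK 54,000.00

Profit: NOK 536.06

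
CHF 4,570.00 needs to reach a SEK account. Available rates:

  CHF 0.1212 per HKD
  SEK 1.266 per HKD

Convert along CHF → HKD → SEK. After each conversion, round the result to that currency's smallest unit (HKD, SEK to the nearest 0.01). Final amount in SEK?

SEK 47,736.14

CHF 4,570.00 ÷ 0.1212 = HKD 37,706.27
HKD 37,706.27 × 1.266 = SEK 47,736.14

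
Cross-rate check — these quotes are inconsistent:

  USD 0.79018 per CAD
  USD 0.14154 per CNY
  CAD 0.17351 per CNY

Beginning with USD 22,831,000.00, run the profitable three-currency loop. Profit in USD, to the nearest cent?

Profit: USD 738,674.36

Profitable loop is USD → CAD → CNY → USD:
USD 22,831,000.00 ÷ 0.79018 = CAD 28,893,416.69
CAD 28,893,416.69 ÷ 0.17351 = CNY 166,523,063.17
CNY 166,523,063.17 × 0.14154 = USD 23,569,674.36
Profit = USD 23,569,674.36 − USD 22,831,000.00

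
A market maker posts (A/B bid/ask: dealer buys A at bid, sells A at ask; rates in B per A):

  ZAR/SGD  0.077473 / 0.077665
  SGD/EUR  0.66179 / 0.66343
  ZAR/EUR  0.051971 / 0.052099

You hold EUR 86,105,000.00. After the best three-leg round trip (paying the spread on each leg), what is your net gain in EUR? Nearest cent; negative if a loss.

Best loop EUR → SGD → ZAR → EUR:
EUR 86,105,000.00 ÷ 0.66343 (buy SGD at ask) = SGD 129,787,618.89
SGD 129,787,618.89 ÷ 0.077665 (buy ZAR at ask) = ZAR 1,671,121,082.72
ZAR 1,671,121,082.72 × 0.051971 (sell ZAR at bid) = EUR 86,849,833.79

Net profit: EUR 744,833.79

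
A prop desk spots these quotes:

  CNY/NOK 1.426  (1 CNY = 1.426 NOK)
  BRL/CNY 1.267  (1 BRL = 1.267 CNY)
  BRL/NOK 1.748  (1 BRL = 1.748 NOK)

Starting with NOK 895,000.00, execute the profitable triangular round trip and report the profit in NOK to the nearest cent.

Profitable loop is NOK → BRL → CNY → NOK:
NOK 895,000.00 ÷ 1.748 = BRL 512,013.73
BRL 512,013.73 × 1.267 = CNY 648,721.40
CNY 648,721.40 × 1.426 = NOK 925,076.71
Profit = NOK 925,076.71 − NOK 895,000.00

Profit: NOK 30,076.71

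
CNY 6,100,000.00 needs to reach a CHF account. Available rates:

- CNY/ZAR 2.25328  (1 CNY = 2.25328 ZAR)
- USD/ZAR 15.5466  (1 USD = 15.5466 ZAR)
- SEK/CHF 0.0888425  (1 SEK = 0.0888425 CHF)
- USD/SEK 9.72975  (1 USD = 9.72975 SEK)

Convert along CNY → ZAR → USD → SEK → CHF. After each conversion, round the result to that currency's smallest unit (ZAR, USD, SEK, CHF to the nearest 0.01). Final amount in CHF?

CNY 6,100,000.00 × 2.25328 = ZAR 13,745,008.00
ZAR 13,745,008.00 ÷ 15.5466 = USD 884,116.66
USD 884,116.66 × 9.72975 = SEK 8,602,234.07
SEK 8,602,234.07 × 0.0888425 = CHF 764,243.98

CHF 764,243.98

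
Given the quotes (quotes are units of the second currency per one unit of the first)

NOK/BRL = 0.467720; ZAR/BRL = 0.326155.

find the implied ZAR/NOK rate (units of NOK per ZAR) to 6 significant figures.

1 ZAR × 0.326155 = 0.326155 BRL
0.326155 BRL ÷ 0.467720 = 0.69733 NOK

ZAR/NOK = 0.697330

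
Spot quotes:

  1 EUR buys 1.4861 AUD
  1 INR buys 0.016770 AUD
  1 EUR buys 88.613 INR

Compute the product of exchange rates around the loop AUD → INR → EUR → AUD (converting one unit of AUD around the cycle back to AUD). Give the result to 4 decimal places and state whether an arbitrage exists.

1.0000 (no arbitrage)

Around AUD → INR → EUR → AUD: 1 ÷ 0.016770 ÷ 88.613 × 1.4861 = 1.000040
Product ≈ 1 (deviation 0.004%, within rounding noise).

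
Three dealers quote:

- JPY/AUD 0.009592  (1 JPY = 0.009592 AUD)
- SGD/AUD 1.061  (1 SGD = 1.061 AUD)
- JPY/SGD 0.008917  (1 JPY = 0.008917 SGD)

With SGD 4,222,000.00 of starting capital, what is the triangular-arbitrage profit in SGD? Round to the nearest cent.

Profit: SGD 58,487.65

Profitable loop is SGD → JPY → AUD → SGD:
SGD 4,222,000.00 ÷ 0.008917 = JPY 473,477,627
JPY 473,477,627 × 0.009592 = AUD 4,541,597.40
AUD 4,541,597.40 ÷ 1.061 = SGD 4,280,487.65
Profit = SGD 4,280,487.65 − SGD 4,222,000.00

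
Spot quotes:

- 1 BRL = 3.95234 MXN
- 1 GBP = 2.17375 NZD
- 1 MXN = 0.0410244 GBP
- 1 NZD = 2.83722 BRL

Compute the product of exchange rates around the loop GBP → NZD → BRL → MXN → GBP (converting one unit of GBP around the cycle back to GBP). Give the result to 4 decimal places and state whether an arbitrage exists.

1.0000 (no arbitrage)

Around GBP → NZD → BRL → MXN → GBP: 1 × 2.17375 × 2.83722 × 3.95234 × 0.0410244 = 0.999998
Product ≈ 1 (deviation 0.000%, within rounding noise).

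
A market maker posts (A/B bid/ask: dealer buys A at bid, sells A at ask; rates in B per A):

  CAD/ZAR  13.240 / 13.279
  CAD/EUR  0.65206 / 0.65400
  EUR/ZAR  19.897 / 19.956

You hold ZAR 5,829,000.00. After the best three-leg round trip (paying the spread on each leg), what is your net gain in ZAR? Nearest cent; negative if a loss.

Best loop ZAR → EUR → CAD → ZAR:
ZAR 5,829,000.00 ÷ 19.956 (buy EUR at ask) = EUR 292,092.60
EUR 292,092.60 ÷ 0.65400 (buy CAD at ask) = CAD 446,624.78
CAD 446,624.78 × 13.240 (sell CAD at bid) = ZAR 5,913,312.04

Net profit: ZAR 84,312.04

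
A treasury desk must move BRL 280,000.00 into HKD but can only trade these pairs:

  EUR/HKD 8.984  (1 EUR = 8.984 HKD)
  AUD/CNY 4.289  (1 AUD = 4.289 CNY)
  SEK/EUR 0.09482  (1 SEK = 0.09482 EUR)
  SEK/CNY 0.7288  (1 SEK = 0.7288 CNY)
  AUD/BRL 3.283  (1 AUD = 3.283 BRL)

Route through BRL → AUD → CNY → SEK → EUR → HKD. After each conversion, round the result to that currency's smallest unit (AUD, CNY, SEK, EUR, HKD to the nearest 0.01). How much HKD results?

HKD 427,567.34

BRL 280,000.00 ÷ 3.283 = AUD 85,287.85
AUD 85,287.85 × 4.289 = CNY 365,799.59
CNY 365,799.59 ÷ 0.7288 = SEK 501,920.40
SEK 501,920.40 × 0.09482 = EUR 47,592.09
EUR 47,592.09 × 8.984 = HKD 427,567.34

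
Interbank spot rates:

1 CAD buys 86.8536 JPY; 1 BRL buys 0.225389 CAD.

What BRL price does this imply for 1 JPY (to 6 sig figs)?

1 JPY ÷ 86.8536 = 0.0115136 CAD
0.0115136 CAD ÷ 0.225389 = 0.0510834 BRL

JPY/BRL = 0.0510834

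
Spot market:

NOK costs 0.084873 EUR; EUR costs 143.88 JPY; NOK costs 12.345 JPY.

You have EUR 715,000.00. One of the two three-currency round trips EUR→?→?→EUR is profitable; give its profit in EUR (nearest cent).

Profitable loop is EUR → NOK → JPY → EUR:
EUR 715,000.00 ÷ 0.084873 = NOK 8,424,351.68
NOK 8,424,351.68 × 12.345 = JPY 103,998,621
JPY 103,998,621 ÷ 143.88 = EUR 722,814.99
Profit = EUR 722,814.99 − EUR 715,000.00

Profit: EUR 7,814.99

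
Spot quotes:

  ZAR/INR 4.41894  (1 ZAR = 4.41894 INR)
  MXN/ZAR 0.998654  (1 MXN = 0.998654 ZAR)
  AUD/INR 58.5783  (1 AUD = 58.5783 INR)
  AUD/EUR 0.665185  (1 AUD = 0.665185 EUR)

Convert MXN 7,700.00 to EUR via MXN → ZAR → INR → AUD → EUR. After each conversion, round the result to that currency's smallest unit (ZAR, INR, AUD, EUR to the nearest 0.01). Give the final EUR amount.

MXN 7,700.00 × 0.998654 = ZAR 7,689.64
ZAR 7,689.64 × 4.41894 = INR 33,980.06
INR 33,980.06 ÷ 58.5783 = AUD 580.08
AUD 580.08 × 0.665185 = EUR 385.86

EUR 385.86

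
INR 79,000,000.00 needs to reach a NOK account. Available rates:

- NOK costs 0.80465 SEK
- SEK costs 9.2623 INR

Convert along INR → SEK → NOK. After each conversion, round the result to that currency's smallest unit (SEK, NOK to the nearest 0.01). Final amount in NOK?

NOK 10,599,886.92

INR 79,000,000.00 ÷ 9.2623 = SEK 8,529,199.01
SEK 8,529,199.01 ÷ 0.80465 = NOK 10,599,886.92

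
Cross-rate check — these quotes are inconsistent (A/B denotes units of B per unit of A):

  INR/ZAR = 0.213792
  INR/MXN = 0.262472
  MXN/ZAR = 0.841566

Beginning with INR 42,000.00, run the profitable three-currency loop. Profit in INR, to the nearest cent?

Profit: INR 1,393.93

Profitable loop is INR → MXN → ZAR → INR:
INR 42,000.00 × 0.262472 = MXN 11,023.82
MXN 11,023.82 × 0.841566 = ZAR 9,277.28
ZAR 9,277.28 ÷ 0.213792 = INR 43,393.93
Profit = INR 43,393.93 − INR 42,000.00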